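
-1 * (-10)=10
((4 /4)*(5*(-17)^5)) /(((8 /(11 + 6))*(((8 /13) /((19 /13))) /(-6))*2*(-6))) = -2293069055 /128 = -17914601.99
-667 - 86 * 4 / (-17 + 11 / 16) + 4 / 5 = -841871 / 1305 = -645.11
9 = 9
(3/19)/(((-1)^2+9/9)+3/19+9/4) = 12/335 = 0.04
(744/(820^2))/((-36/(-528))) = 682/42025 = 0.02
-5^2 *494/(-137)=12350/137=90.15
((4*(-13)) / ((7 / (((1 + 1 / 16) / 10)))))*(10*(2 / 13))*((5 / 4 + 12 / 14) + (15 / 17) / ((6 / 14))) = -1983 / 392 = -5.06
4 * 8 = 32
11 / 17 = 0.65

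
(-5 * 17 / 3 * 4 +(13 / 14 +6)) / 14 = -4469 / 588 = -7.60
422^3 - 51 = 75151397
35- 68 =-33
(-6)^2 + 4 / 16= 145 / 4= 36.25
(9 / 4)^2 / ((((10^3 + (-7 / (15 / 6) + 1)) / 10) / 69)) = 6075 / 1736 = 3.50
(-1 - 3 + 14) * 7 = 70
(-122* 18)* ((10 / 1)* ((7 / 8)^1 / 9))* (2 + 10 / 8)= -27755 / 4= -6938.75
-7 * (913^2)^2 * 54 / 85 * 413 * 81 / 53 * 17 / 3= -2928793323070280358 / 265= -11052050275736907.01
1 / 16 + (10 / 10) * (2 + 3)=81 / 16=5.06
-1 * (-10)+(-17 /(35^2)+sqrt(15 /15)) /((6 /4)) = 39166 /3675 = 10.66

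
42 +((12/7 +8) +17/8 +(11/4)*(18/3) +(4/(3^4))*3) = 106577/1512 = 70.49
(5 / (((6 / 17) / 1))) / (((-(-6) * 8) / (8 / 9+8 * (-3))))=-1105 / 162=-6.82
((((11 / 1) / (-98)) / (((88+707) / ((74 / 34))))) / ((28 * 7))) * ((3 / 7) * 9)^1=-3663 / 605724280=-0.00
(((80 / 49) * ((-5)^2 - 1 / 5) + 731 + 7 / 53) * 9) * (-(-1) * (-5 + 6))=18035118 / 2597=6944.60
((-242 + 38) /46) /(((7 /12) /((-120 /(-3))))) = -48960 /161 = -304.10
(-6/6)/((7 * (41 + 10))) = -1/357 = -0.00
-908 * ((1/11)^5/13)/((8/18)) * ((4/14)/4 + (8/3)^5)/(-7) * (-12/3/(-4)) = 104191865/5539832298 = 0.02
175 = 175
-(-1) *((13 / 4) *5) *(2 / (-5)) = -13 / 2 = -6.50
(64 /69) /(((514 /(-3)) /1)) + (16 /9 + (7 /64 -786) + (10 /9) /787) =-2101062450037 /2679527232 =-784.12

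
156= 156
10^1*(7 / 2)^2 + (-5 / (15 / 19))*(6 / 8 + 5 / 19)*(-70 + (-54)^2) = -54418 / 3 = -18139.33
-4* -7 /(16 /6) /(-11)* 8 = -84 /11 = -7.64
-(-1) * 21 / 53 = 21 / 53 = 0.40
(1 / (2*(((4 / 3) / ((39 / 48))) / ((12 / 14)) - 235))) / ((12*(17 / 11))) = -429 / 3708856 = -0.00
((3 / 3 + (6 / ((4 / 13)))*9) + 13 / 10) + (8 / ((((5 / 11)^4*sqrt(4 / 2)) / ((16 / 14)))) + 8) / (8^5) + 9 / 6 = 14641*sqrt(2) / 4480000 + 3672069 / 20480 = 179.30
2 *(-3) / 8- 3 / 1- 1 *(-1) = -11 / 4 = -2.75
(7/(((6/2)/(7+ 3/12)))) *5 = 1015/12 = 84.58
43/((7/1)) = 43/7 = 6.14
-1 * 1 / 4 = -1 / 4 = -0.25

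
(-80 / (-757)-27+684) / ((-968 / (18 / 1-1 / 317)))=-2837832445 / 232289992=-12.22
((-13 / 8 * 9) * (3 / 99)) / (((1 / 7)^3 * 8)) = -13377 / 704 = -19.00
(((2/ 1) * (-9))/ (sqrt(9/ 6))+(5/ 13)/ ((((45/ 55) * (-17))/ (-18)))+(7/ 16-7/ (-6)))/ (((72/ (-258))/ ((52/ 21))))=-958771/ 51408+1118 * sqrt(6)/ 21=111.76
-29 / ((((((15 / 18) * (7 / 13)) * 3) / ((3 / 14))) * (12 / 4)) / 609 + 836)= -32799 / 945551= -0.03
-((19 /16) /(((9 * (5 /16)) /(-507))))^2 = -10310521 /225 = -45824.54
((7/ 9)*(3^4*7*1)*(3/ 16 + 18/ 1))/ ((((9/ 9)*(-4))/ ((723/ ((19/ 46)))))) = -2134016199/ 608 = -3509895.06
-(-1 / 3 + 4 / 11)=-1 / 33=-0.03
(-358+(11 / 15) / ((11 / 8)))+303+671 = 9248 / 15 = 616.53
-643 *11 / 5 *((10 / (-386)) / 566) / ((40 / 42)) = 148533 / 2184760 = 0.07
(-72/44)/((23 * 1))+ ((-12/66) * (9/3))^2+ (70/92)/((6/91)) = 392945/33396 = 11.77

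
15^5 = 759375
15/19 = 0.79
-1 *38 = -38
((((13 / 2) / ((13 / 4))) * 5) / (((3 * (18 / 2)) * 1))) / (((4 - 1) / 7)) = 70 / 81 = 0.86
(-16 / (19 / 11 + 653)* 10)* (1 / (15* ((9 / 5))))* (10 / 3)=-8800 / 291681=-0.03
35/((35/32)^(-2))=42875/1024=41.87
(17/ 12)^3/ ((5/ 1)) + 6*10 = 523313/ 8640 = 60.57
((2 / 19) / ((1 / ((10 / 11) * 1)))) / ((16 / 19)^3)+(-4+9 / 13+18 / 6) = -21591 / 146432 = -0.15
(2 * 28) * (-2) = -112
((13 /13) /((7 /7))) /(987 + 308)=1 /1295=0.00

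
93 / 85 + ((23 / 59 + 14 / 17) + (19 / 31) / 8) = 2965141 / 1243720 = 2.38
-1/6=-0.17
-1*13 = -13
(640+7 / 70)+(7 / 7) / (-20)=12801 / 20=640.05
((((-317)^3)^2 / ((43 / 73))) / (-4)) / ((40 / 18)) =-666685397572221033 / 3440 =-193803894643087.51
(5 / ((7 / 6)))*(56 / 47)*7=1680 / 47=35.74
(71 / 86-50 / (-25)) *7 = 1701 / 86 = 19.78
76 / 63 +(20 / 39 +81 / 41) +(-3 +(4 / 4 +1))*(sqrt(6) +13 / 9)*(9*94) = -846*sqrt(6) - 40909471 / 33579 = -3290.57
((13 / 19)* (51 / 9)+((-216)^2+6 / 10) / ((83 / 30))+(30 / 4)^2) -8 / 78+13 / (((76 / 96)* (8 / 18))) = 4172561147 / 246012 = 16960.80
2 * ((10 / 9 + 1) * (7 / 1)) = 266 / 9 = 29.56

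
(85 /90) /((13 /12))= 34 /39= 0.87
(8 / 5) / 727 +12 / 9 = 14564 / 10905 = 1.34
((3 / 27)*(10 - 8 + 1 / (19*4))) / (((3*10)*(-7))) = -17 / 15960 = -0.00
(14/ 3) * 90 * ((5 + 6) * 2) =9240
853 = 853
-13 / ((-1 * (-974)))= -13 / 974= -0.01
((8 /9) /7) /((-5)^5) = -8 /196875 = -0.00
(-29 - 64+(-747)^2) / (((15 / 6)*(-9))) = -371944 / 15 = -24796.27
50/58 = 25/29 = 0.86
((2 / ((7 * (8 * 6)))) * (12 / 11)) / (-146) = -1 / 22484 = -0.00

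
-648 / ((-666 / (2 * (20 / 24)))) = 60 / 37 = 1.62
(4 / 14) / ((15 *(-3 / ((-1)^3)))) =2 / 315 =0.01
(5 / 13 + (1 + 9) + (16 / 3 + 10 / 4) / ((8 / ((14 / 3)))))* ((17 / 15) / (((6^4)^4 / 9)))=237949 / 4400931455631360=0.00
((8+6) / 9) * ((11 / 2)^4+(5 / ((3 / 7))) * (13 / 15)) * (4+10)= 6528025 / 324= 20148.23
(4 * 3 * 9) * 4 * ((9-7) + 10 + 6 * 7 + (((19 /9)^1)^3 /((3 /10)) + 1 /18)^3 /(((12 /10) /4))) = 51932002765621516 /1162261467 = 44681858.81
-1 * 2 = -2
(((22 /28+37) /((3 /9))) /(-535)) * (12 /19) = -9522 /71155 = -0.13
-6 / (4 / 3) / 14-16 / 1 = -457 / 28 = -16.32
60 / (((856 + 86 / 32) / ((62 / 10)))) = 5952 / 13739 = 0.43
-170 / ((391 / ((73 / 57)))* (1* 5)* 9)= -146 / 11799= -0.01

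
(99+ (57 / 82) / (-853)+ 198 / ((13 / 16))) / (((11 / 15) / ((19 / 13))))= 682.99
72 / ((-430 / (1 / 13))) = -36 / 2795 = -0.01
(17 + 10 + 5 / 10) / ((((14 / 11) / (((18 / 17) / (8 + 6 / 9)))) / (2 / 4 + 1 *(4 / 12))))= 27225 / 12376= 2.20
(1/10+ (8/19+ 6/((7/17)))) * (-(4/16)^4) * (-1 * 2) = 20073/170240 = 0.12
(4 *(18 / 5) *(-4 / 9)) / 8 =-4 / 5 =-0.80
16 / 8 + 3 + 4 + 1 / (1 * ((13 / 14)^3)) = 10.25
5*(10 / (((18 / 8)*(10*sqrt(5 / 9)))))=4*sqrt(5) / 3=2.98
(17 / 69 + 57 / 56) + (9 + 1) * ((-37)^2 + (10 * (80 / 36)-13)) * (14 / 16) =139807735 / 11592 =12060.71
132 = 132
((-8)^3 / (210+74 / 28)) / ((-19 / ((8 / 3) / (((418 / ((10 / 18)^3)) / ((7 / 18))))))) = 12544000 / 232685871561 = 0.00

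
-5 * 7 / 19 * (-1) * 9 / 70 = 9 / 38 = 0.24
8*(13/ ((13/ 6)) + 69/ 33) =712/ 11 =64.73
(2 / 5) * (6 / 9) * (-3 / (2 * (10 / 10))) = -2 / 5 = -0.40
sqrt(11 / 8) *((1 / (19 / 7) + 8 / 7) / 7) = 201 *sqrt(22) / 3724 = 0.25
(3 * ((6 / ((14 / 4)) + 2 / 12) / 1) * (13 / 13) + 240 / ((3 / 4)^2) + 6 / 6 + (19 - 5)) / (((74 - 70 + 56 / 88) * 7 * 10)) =206657 / 149940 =1.38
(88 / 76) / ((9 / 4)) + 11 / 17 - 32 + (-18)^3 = -17043271 / 2907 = -5862.84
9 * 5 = 45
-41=-41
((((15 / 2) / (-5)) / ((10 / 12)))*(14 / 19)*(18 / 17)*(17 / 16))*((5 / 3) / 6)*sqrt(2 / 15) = -21*sqrt(30) / 760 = -0.15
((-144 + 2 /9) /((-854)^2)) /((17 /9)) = -647 /6199186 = -0.00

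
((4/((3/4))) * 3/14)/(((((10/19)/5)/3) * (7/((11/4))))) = 627/49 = 12.80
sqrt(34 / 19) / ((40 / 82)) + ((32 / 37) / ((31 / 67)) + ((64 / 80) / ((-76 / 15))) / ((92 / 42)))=1801595 / 1002478 + 41 *sqrt(646) / 380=4.54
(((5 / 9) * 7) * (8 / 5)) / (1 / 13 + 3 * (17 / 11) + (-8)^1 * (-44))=4004 / 229545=0.02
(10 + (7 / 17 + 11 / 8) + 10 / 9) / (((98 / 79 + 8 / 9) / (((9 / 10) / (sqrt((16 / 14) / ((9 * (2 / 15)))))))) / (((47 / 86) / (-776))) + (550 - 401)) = -0.00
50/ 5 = 10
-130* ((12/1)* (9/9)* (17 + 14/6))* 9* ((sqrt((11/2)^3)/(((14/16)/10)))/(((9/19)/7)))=-591315086.34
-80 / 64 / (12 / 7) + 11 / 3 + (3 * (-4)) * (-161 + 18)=27503 / 16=1718.94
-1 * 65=-65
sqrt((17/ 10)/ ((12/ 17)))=17 * sqrt(30)/ 60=1.55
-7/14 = -1/2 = -0.50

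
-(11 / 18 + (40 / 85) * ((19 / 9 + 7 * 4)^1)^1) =-4523 / 306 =-14.78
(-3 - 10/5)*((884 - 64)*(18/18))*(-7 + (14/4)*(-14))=229600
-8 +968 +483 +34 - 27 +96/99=47882/33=1450.97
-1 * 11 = -11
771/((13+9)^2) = 771/484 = 1.59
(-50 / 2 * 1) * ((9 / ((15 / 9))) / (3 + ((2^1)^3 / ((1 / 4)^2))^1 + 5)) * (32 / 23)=-540 / 391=-1.38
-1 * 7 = -7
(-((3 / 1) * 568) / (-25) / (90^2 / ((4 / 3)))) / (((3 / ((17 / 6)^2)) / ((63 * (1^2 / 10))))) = 143633 / 759375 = 0.19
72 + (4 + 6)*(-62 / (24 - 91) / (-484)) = 583549 / 8107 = 71.98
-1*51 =-51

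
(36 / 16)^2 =81 / 16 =5.06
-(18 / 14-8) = 47 / 7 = 6.71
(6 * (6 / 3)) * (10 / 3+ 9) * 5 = 740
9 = 9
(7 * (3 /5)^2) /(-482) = -63 /12050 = -0.01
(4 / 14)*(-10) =-20 / 7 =-2.86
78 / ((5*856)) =39 / 2140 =0.02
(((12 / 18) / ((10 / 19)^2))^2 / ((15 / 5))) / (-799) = -130321 / 53932500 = -0.00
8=8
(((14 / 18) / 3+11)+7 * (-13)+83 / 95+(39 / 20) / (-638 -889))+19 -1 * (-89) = 152135467 / 5222340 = 29.13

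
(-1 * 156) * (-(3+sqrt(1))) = 624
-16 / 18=-8 / 9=-0.89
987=987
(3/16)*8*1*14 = 21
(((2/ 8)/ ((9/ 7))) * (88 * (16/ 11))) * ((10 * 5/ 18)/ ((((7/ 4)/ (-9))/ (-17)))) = 54400/ 9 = 6044.44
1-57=-56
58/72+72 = 2621/36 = 72.81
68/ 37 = 1.84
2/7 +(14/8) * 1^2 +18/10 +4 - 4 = 3.84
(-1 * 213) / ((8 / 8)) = -213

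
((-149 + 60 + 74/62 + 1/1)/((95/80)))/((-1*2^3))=5382/589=9.14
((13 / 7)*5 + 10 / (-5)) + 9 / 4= 267 / 28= 9.54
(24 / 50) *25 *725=8700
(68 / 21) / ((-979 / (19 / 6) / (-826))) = 8.65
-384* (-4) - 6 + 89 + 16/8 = 1621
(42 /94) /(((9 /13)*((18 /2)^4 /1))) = 91 /925101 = 0.00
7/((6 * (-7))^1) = -1/6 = -0.17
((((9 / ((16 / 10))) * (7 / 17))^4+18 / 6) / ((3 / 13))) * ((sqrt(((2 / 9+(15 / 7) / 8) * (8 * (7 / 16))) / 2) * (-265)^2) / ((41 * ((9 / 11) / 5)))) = 181962648989889625 * sqrt(494) / 3029655453696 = 1334911.53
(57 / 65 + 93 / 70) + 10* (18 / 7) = 25407 / 910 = 27.92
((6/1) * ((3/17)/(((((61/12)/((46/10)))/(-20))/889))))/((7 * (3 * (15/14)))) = -3925824/5185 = -757.15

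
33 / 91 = 0.36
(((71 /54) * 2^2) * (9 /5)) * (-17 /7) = -2414 /105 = -22.99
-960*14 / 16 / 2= -420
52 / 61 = 0.85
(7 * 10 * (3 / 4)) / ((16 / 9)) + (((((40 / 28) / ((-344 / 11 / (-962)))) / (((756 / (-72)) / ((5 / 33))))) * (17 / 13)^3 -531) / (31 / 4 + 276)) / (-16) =3450981634981 / 116396411040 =29.65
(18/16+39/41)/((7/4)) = 681/574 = 1.19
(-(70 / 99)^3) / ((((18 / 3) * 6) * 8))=-42875 / 34930764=-0.00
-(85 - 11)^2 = -5476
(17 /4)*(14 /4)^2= 833 /16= 52.06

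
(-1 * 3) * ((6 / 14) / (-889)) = 9 / 6223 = 0.00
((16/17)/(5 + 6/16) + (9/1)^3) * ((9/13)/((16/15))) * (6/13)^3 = 1942883415/41756182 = 46.53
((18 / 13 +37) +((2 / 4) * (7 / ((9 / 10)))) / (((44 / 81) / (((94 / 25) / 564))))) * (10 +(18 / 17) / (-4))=72764723 / 194480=374.15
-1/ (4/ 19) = -19/ 4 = -4.75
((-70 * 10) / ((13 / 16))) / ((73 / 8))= -89600 / 949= -94.42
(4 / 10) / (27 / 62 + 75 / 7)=0.04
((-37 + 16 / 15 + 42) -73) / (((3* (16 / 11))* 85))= -2761 / 15300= -0.18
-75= -75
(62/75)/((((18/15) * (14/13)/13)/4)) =10478/315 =33.26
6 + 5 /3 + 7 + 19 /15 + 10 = 389 /15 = 25.93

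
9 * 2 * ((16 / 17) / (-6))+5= 37 / 17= 2.18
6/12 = 1/2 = 0.50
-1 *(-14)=14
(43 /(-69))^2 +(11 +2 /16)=438521 /38088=11.51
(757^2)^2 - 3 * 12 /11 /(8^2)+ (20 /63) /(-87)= 316778711433110207 /964656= 328385156400.95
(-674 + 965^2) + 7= 930558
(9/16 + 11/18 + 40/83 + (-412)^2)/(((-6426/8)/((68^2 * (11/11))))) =-137958405100/141183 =-977160.18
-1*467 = -467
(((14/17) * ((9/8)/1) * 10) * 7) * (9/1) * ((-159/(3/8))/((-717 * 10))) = 140238/4063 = 34.52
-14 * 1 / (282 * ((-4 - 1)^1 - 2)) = 1 / 141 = 0.01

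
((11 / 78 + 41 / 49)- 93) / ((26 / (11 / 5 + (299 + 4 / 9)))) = -2387048983 / 2235870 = -1067.62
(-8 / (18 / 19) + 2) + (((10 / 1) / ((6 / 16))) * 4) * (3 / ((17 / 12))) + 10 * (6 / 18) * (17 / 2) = 37909 / 153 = 247.77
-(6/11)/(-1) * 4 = 24/11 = 2.18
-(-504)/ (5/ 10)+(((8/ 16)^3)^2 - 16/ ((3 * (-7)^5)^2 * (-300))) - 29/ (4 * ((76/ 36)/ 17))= 220178051657326489/ 231855684379200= 949.63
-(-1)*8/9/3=8/27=0.30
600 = 600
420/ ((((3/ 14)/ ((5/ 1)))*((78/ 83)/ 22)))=8947400/ 39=229420.51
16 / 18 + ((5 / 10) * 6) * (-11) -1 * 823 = -7696 / 9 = -855.11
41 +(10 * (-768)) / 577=15977 / 577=27.69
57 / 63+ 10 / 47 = 1103 / 987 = 1.12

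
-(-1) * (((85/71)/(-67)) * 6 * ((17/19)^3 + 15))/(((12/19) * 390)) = -916283/133947606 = -0.01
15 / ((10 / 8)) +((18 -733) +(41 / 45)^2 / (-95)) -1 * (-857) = 153.99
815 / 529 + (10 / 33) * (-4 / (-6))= 1.74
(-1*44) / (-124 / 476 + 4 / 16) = 20944 / 5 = 4188.80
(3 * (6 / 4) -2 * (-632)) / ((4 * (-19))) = -2537 / 152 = -16.69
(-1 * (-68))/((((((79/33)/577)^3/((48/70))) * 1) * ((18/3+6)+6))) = 625917232323504/17256365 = 36271673.22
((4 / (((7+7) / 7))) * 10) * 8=160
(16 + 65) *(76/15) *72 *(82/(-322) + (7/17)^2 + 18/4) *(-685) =-4157901550224/46529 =-89361506.81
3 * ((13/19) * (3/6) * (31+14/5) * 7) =46137/190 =242.83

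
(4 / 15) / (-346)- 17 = -44117 / 2595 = -17.00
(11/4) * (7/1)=77/4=19.25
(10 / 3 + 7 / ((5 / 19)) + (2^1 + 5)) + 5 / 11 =6169 / 165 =37.39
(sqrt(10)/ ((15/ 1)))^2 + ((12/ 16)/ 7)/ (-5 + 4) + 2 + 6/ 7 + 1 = 683/ 180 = 3.79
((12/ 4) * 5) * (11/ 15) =11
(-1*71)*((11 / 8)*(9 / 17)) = -7029 / 136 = -51.68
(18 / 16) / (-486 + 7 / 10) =-45 / 19412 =-0.00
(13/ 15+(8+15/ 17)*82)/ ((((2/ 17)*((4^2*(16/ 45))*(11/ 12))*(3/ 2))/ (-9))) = -5020677/ 704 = -7131.64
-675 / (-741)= 225 / 247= 0.91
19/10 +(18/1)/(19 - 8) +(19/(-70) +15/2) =8289/770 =10.76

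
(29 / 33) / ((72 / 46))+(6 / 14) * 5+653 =5452837 / 8316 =655.70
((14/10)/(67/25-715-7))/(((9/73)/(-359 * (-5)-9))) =-651890/23121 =-28.19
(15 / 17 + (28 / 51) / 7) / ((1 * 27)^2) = 49 / 37179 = 0.00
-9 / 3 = -3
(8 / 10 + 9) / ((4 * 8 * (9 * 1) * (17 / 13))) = 637 / 24480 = 0.03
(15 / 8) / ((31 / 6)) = 45 / 124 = 0.36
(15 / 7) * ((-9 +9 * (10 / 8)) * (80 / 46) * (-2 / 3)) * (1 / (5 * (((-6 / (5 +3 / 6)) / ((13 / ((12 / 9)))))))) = 6435 / 644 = 9.99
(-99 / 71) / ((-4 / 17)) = 1683 / 284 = 5.93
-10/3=-3.33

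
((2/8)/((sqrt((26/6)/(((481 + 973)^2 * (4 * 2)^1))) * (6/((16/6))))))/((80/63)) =5089 * sqrt(78)/260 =172.86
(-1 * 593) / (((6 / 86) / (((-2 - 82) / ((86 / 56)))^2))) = -1093473024 / 43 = -25429605.21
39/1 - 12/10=189/5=37.80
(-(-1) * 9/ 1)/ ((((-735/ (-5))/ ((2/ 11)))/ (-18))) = -108/ 539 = -0.20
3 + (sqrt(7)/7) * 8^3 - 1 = 2 + 512 * sqrt(7)/7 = 195.52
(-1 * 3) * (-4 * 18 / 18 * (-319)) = -3828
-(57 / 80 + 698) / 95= -55897 / 7600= -7.35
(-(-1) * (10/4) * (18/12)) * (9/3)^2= 135/4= 33.75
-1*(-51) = 51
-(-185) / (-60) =-37 / 12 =-3.08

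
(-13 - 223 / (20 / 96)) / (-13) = 5417 / 65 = 83.34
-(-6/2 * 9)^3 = 19683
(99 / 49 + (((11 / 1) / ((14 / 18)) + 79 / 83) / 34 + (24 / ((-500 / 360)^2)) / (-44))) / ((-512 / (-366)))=23721004059 / 15210580000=1.56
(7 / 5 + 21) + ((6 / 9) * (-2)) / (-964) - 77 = -197374 / 3615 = -54.60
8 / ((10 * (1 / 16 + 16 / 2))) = 64 / 645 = 0.10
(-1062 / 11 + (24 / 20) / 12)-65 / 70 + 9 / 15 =-37258 / 385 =-96.77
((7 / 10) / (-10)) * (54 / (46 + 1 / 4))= -378 / 4625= -0.08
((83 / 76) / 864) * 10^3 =10375 / 8208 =1.26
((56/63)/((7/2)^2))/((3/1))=32/1323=0.02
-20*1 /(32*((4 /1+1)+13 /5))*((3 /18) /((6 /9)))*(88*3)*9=-7425 /152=-48.85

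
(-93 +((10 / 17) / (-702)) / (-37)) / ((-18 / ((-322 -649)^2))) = 9679414073861 / 1987011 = 4871343.98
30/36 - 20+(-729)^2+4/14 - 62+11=22317587/42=531371.12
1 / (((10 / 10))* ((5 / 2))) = 2 / 5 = 0.40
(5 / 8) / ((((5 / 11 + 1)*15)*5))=11 / 1920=0.01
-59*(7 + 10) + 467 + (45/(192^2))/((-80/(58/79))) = -1387528221/2588672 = -536.00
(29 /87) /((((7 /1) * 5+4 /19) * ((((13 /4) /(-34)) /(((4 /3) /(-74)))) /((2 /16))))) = 646 /2896101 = 0.00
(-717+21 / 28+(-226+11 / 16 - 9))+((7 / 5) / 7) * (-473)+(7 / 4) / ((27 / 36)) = -250279 / 240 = -1042.83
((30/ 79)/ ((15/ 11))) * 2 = 44/ 79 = 0.56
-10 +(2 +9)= 1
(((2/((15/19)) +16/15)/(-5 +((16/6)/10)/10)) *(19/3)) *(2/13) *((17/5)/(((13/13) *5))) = -11628/24245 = -0.48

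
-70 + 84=14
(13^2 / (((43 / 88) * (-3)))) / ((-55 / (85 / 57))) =22984 / 7353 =3.13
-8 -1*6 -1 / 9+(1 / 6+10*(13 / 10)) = -17 / 18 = -0.94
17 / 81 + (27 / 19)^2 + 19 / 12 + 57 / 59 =32977231 / 6900876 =4.78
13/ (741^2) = 1/ 42237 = 0.00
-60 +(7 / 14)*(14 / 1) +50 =-3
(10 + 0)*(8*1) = 80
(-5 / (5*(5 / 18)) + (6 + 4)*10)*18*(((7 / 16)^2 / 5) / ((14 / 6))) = 45549 / 1600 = 28.47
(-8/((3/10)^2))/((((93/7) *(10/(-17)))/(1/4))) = 2.84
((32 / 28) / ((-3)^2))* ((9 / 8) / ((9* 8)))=1 / 504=0.00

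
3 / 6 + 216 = 433 / 2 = 216.50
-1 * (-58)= 58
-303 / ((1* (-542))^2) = -303 / 293764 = -0.00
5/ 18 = 0.28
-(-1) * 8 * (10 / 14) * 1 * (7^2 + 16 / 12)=6040 / 21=287.62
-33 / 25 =-1.32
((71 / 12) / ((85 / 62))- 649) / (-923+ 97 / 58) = 0.70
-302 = -302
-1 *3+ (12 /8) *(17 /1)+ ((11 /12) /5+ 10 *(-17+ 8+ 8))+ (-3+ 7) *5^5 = 750761 /60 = 12512.68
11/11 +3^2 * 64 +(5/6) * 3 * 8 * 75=2077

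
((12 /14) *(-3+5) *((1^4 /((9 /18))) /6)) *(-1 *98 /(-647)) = 56 /647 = 0.09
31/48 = 0.65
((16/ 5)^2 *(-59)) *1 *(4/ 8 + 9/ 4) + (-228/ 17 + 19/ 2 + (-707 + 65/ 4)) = -4005373/ 1700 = -2356.10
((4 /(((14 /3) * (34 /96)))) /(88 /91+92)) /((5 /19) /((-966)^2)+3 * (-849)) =-1843916256 /180407082120485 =-0.00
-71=-71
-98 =-98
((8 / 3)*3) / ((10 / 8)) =32 / 5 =6.40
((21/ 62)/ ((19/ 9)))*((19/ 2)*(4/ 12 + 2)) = 441/ 124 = 3.56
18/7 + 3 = 5.57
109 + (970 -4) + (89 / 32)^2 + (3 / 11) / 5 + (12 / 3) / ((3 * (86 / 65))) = 7874093383 / 7265280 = 1083.80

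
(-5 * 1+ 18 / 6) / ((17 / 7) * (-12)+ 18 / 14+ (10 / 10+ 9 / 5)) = 70 / 877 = 0.08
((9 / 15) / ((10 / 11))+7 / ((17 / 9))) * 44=81642 / 425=192.10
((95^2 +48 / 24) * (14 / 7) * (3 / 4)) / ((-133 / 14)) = -27081 / 19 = -1425.32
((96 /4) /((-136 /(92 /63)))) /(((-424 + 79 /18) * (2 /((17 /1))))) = 276 /52871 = 0.01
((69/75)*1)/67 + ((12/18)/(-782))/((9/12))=0.01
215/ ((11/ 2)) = 430/ 11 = 39.09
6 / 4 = 3 / 2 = 1.50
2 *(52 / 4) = 26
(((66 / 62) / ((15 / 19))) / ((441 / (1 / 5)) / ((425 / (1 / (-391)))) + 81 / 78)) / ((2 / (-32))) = -577916768 / 27462249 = -21.04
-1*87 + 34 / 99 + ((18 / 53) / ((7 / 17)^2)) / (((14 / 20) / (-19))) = -253807261 / 1799721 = -141.03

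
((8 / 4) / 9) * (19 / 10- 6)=-41 / 45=-0.91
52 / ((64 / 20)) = 65 / 4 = 16.25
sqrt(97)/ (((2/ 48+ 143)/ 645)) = 15480*sqrt(97)/ 3433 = 44.41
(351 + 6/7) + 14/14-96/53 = 130238/371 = 351.05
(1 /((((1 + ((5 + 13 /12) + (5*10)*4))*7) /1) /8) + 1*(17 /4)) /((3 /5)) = 296099 /41748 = 7.09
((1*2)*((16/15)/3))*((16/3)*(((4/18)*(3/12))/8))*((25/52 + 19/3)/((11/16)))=136064/521235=0.26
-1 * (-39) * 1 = 39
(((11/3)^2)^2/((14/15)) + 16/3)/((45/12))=150442/2835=53.07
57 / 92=0.62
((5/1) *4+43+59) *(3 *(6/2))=1098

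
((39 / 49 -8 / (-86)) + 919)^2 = 3756642498436 / 4439449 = 846195.66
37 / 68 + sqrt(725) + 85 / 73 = 28.63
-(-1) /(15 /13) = 13 /15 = 0.87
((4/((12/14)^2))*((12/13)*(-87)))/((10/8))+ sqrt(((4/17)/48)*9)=-22736/65+ sqrt(51)/34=-349.57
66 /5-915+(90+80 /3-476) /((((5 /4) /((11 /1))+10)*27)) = -32552813 /36045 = -903.12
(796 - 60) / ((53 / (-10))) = -7360 / 53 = -138.87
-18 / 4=-9 / 2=-4.50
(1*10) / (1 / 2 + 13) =20 / 27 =0.74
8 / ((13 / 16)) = 128 / 13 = 9.85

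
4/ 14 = 0.29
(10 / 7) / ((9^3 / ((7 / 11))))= 10 / 8019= 0.00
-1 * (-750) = 750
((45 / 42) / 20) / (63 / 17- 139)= -51 / 128800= -0.00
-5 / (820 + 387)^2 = -5 / 1456849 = -0.00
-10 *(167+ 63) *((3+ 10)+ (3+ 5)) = -48300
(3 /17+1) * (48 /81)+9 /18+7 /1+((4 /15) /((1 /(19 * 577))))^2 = 196145974333 /22950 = 8546665.55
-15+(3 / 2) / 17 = -507 / 34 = -14.91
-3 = -3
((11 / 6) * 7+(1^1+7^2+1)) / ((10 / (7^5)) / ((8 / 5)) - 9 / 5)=-64370810 / 1814781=-35.47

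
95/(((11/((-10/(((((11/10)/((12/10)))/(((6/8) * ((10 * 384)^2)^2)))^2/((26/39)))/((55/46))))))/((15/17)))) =-1922366988726455645832217000000.00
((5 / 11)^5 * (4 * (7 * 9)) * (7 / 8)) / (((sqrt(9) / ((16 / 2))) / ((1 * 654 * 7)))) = 52232.37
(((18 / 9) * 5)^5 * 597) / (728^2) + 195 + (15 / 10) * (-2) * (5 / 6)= 2526905 / 8281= 305.14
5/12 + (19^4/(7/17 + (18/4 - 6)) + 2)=-53169895/444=-119752.02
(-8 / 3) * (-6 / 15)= 1.07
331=331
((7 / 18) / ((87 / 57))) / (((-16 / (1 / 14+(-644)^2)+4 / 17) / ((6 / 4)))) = 1.62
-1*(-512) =512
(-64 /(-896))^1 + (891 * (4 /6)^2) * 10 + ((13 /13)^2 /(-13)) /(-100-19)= 12252463 /3094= 3960.07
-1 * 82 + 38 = -44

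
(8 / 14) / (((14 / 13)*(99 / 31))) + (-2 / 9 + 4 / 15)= 5108 / 24255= 0.21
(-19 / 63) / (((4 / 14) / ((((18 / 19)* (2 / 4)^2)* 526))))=-263 / 2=-131.50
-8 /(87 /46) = -368 /87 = -4.23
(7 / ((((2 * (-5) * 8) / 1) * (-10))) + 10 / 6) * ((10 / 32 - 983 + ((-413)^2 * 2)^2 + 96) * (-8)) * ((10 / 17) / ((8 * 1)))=-7487110631144857 / 65280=-114692258442.78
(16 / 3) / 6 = 8 / 9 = 0.89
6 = 6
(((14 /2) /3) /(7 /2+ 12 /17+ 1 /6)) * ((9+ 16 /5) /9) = 7259 /10035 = 0.72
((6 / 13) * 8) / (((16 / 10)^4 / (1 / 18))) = 625 / 19968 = 0.03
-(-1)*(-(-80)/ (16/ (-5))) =-25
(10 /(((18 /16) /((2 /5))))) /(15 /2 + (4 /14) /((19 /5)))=0.47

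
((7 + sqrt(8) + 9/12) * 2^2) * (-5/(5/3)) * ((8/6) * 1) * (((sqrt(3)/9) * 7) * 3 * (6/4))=-1026.05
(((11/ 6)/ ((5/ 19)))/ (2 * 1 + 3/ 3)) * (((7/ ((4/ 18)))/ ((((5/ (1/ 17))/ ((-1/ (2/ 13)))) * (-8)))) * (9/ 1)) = 171171/ 27200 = 6.29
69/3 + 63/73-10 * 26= -17238/73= -236.14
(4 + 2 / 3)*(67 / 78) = 469 / 117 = 4.01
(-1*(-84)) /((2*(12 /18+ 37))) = 126 /113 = 1.12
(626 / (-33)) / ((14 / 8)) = -2504 / 231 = -10.84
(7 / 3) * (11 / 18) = 77 / 54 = 1.43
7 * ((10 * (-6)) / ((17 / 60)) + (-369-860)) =-171451 / 17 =-10085.35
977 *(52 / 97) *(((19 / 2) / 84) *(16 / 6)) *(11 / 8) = 217.19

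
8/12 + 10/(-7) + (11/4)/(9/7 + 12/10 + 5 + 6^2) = -89323/127848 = -0.70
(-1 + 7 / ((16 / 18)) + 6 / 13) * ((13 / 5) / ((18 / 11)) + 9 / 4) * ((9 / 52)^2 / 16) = 4745097 / 89989120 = 0.05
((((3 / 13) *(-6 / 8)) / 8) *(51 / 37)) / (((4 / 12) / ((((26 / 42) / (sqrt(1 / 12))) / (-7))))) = 459 *sqrt(3) / 29008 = 0.03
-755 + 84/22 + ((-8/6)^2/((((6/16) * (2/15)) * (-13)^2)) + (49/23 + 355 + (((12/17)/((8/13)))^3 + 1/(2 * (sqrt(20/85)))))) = -5933896303693/15124690152 + sqrt(17)/4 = -391.30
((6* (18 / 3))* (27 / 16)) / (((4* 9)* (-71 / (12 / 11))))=-81 / 3124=-0.03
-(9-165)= 156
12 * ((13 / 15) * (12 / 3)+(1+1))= 328 / 5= 65.60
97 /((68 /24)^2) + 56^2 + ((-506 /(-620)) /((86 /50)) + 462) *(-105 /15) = -68755875 /770474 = -89.24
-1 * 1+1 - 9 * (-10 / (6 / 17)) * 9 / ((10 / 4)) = 918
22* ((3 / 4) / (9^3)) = 11 / 486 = 0.02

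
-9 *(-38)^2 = -12996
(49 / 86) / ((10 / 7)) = 343 / 860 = 0.40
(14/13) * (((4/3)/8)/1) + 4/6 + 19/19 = 24/13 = 1.85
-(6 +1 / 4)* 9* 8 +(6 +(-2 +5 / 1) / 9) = -1331 / 3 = -443.67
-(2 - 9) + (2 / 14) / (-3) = 146 / 21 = 6.95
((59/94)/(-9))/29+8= 196213/24534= 8.00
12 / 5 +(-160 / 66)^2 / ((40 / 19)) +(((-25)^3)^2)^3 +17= 79235178418457508087158323958 / 5445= 14551915228366851806640650.00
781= 781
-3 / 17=-0.18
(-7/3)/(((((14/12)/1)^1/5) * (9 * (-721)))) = 10/6489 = 0.00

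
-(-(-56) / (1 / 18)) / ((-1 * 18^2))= 28 / 9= 3.11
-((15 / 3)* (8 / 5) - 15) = 7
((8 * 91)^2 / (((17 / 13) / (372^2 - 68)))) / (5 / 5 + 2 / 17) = 952968470272 / 19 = 50156235277.47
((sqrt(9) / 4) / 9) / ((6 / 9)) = 1 / 8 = 0.12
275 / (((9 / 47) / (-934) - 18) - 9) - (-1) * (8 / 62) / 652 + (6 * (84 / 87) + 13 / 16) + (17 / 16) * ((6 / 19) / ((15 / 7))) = -180719495751389 / 52799848428240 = -3.42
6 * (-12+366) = 2124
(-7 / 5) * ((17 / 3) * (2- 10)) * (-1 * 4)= -3808 / 15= -253.87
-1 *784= -784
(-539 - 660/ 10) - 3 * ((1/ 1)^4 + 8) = -632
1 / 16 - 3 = -47 / 16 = -2.94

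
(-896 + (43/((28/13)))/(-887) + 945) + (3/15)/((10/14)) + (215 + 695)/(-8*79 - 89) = 3069432631/63952700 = 48.00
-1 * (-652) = 652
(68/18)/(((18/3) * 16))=17/432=0.04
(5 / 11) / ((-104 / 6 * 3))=-5 / 572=-0.01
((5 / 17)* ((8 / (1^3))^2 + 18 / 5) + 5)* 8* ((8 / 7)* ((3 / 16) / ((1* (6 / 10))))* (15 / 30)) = 4230 / 119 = 35.55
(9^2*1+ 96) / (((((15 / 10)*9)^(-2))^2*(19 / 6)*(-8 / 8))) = -282195171 / 152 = -1856547.18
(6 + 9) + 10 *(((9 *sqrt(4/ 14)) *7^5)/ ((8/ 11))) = 15 + 1188495 *sqrt(14)/ 4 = 1111750.27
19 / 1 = 19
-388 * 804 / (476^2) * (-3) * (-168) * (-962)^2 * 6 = -7794740880576 / 2023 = -3853060247.44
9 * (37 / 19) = 333 / 19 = 17.53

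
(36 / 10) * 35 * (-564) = -71064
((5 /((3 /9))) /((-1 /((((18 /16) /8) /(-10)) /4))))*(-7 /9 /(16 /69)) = -1449 /8192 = -0.18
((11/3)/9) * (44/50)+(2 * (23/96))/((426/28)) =149531/383400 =0.39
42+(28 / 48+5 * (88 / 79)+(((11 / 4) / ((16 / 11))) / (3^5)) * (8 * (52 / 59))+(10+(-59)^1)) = -3589003 / 4530492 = -0.79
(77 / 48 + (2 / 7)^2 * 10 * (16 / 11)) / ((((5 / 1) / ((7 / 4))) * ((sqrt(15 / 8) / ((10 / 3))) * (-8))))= -72223 * sqrt(30) / 1330560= -0.30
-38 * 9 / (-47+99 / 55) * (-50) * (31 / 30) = -44175 / 113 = -390.93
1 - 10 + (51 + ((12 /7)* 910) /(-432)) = 691 /18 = 38.39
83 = 83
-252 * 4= -1008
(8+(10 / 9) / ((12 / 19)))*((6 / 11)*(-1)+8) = 21607 / 297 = 72.75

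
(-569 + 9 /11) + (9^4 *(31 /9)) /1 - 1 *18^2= 238775 /11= 21706.82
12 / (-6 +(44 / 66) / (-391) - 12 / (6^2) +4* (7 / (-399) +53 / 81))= -7220988 / 2279383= -3.17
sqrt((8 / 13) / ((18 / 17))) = 2* sqrt(221) / 39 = 0.76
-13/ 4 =-3.25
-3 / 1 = -3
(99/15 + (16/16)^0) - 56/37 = 6.09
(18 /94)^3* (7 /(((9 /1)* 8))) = 567 /830584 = 0.00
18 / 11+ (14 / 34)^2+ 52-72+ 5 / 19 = -1083046 / 60401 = -17.93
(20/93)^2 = 400/8649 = 0.05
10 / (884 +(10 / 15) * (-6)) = 1 / 88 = 0.01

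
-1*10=-10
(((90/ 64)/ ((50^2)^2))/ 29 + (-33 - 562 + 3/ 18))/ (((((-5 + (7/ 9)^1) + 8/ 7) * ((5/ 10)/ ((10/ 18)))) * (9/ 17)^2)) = 765.78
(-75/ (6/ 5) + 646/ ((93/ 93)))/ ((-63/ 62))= -12059/ 21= -574.24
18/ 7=2.57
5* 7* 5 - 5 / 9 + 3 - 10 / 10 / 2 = 3185 / 18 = 176.94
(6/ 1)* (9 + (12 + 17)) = 228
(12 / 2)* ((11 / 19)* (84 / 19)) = 5544 / 361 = 15.36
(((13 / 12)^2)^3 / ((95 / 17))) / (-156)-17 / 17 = -3410333741 / 3404021760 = -1.00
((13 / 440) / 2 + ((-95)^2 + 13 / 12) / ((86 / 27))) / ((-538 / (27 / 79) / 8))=-2895221583 / 201034460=-14.40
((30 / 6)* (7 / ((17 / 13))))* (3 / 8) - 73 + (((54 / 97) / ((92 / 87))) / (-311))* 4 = -5941999411 / 94362376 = -62.97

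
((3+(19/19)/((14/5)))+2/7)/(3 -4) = -51/14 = -3.64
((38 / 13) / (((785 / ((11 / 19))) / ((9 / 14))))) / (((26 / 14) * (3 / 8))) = 264 / 132665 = 0.00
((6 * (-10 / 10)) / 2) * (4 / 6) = -2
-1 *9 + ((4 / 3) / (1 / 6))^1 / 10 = -41 / 5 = -8.20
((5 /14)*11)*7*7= 385 /2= 192.50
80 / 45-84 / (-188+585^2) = 5471836 / 3078333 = 1.78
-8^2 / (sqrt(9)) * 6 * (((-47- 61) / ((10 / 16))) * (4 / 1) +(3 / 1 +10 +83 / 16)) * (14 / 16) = 376887 / 5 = 75377.40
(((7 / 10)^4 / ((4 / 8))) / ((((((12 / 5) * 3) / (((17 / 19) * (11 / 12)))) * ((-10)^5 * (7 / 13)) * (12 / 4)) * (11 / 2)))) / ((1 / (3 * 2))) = -75803 / 205200000000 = -0.00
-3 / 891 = -1 / 297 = -0.00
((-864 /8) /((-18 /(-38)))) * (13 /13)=-228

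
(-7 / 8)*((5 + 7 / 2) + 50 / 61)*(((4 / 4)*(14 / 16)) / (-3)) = 18571 / 7808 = 2.38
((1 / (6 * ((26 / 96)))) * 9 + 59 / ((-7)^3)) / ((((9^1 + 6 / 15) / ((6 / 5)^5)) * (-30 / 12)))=-372143808 / 654915625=-0.57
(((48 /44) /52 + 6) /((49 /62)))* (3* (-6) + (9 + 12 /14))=-434682 /7007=-62.04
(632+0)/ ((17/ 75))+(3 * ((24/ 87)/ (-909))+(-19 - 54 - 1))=405449618/ 149379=2714.23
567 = 567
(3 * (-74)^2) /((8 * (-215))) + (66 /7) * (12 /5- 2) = -17397 /3010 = -5.78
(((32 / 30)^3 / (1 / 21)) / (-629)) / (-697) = 28672 / 493214625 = 0.00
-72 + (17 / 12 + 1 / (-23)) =-19493 / 276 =-70.63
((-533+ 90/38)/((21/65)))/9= -655330/3591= -182.49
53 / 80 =0.66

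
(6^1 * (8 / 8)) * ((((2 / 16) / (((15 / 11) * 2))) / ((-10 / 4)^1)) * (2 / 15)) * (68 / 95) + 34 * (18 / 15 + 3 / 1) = 5086876 / 35625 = 142.79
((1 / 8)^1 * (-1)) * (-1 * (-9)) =-9 / 8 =-1.12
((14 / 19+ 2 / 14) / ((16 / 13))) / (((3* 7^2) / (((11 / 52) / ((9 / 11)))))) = 1573 / 1251264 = 0.00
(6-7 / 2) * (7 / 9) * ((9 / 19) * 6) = 105 / 19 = 5.53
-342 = -342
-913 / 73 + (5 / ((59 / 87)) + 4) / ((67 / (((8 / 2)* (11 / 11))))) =-3413157 / 288569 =-11.83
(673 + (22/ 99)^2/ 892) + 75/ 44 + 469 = 908984393/ 794772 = 1143.70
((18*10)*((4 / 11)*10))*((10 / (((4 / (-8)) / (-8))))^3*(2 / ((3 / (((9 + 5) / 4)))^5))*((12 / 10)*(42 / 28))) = 688414720000 / 33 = 20861052121.21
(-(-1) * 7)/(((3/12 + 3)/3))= 84/13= 6.46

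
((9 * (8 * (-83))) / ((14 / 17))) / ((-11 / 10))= 507960 / 77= 6596.88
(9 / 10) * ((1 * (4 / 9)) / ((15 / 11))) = 22 / 75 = 0.29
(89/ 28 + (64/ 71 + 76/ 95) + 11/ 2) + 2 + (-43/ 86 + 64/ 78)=4923473/ 387660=12.70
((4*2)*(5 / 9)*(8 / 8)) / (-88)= -5 / 99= -0.05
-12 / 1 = -12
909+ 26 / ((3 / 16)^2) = 14837 / 9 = 1648.56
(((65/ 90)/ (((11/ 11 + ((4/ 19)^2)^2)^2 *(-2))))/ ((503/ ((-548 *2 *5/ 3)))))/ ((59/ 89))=26920475940658690/ 13662089744596191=1.97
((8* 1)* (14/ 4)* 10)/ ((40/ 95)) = 665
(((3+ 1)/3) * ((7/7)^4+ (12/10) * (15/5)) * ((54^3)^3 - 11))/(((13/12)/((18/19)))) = 25862122363163517792/1235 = 20940989767743739.10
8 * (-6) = -48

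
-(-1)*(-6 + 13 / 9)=-41 / 9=-4.56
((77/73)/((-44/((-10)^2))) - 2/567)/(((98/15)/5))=-2484275/1352106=-1.84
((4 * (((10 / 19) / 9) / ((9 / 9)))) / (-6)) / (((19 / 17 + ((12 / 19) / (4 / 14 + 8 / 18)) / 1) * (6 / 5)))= -19550 / 1193049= -0.02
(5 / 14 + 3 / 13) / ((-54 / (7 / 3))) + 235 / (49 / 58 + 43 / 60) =132461237 / 880308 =150.47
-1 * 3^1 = -3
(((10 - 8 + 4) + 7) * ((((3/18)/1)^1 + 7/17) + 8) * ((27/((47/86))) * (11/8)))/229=48423375/1463768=33.08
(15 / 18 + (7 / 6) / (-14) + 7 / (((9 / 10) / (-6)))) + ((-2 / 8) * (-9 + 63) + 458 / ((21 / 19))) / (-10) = -18061 / 210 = -86.00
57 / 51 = 19 / 17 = 1.12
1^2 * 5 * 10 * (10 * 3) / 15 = 100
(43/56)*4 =3.07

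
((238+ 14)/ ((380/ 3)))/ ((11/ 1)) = 0.18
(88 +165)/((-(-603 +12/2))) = 253/597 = 0.42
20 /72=5 /18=0.28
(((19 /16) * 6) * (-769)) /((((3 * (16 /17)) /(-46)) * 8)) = 5712901 /512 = 11158.01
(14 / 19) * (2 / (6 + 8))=2 / 19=0.11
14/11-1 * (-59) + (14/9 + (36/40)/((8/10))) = 49859/792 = 62.95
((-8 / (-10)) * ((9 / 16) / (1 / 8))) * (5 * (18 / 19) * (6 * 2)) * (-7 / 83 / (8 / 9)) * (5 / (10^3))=-15309 / 157700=-0.10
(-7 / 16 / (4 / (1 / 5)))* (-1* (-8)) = -7 / 40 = -0.18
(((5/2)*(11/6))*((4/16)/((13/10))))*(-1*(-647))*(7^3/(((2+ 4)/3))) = 61028275/624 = 97801.72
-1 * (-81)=81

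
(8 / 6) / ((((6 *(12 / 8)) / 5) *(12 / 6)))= 10 / 27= 0.37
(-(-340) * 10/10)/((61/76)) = 25840/61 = 423.61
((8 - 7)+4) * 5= 25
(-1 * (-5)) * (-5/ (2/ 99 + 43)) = -2475/ 4259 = -0.58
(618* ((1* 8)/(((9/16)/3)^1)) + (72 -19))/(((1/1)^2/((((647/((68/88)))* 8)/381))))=1002870704/2159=464507.04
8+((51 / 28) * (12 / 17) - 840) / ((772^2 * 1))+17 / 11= 437983659 / 45890768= 9.54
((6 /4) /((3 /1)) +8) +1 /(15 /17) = 289 /30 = 9.63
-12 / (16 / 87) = -65.25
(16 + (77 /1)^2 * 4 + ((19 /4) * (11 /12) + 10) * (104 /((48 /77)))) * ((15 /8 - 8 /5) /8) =16553911 /18432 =898.11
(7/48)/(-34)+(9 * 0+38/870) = 3107/78880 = 0.04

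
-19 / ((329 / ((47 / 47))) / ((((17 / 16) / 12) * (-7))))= 323 / 9024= 0.04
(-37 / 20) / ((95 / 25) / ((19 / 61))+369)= -37 / 7624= -0.00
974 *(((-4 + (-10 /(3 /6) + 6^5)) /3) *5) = 12584080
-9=-9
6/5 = 1.20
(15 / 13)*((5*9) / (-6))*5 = -43.27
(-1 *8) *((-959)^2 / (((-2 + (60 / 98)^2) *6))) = 4416308162 / 5853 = 754537.53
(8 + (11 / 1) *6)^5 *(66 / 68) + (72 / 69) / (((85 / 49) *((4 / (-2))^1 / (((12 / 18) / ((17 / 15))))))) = 2153741723.12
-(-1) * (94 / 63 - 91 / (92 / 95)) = -535987 / 5796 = -92.48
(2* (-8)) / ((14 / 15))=-120 / 7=-17.14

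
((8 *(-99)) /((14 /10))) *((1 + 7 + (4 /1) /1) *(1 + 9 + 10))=-950400 /7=-135771.43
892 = 892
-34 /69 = -0.49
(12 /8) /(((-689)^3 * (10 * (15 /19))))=-19 /32708276900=-0.00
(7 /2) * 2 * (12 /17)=84 /17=4.94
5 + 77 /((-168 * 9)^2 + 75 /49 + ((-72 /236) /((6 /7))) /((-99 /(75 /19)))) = 5.00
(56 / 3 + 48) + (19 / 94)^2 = 1768283 / 26508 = 66.71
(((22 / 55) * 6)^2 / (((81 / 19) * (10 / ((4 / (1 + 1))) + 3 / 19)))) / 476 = 722 / 1311975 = 0.00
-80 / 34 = -40 / 17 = -2.35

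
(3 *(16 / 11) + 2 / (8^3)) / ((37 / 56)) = 86093 / 13024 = 6.61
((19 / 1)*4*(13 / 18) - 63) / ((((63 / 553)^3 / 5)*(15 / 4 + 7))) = -719836940 / 282123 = -2551.50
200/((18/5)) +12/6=518/9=57.56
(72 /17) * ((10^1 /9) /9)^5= 800000 /6586148313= 0.00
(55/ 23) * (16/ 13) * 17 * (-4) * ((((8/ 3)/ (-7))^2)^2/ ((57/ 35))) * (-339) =877.40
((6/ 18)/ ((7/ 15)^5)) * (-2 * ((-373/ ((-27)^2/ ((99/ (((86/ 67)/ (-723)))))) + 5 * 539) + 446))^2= 16902499390871403125/ 279685287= 60433995553.26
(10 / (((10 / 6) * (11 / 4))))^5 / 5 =7962624 / 805255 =9.89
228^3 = 11852352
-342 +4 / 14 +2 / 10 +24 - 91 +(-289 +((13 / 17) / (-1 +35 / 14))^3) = -3237793703 / 4642785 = -697.38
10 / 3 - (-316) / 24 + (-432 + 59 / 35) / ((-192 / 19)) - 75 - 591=-4078481 / 6720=-606.92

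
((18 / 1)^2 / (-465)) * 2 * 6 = -1296 / 155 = -8.36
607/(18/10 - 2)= -3035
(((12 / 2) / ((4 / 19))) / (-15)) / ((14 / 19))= -2.58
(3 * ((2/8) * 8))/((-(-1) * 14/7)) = 3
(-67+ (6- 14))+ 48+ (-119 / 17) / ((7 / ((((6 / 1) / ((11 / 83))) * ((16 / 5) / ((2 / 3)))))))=-13437 / 55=-244.31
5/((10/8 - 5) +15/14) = -1.87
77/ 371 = 11/ 53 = 0.21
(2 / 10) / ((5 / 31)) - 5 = -94 / 25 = -3.76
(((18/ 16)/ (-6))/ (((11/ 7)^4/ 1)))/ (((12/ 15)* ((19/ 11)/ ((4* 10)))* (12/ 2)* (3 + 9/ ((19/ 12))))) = -12005/ 702768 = -0.02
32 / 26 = 16 / 13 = 1.23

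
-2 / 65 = -0.03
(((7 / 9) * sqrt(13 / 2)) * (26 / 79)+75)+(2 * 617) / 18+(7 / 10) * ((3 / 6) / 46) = 91 * sqrt(26) / 711+1188703 / 8280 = 144.22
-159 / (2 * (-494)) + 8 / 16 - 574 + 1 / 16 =-2265589 / 3952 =-573.28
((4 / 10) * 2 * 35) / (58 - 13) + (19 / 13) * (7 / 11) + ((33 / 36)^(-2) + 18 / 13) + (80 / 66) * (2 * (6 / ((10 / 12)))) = 1527649 / 70785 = 21.58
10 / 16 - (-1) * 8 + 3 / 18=211 / 24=8.79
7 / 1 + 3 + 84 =94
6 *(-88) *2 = -1056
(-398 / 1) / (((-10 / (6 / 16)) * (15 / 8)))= 199 / 25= 7.96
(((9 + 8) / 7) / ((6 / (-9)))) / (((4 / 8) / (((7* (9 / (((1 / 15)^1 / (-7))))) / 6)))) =16065 / 2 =8032.50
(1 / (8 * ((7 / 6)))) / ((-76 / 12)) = -9 / 532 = -0.02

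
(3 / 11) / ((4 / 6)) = 9 / 22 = 0.41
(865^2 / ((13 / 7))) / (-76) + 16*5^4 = 4642425 / 988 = 4698.81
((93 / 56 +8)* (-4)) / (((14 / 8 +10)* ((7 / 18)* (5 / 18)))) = -350568 / 11515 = -30.44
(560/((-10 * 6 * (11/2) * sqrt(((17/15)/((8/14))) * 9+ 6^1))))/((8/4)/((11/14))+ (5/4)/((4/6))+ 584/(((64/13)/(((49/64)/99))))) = -57344 * sqrt(265)/14339945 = -0.07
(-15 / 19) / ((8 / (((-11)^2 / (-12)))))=605 / 608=1.00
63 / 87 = 21 / 29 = 0.72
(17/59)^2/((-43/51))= -14739/149683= -0.10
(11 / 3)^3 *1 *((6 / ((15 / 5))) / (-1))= -98.59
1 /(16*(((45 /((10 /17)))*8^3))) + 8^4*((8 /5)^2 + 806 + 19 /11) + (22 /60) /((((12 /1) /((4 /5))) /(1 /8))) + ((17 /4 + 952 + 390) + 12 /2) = 572215936611859 /172339200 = 3320288.92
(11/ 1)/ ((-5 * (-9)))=11/ 45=0.24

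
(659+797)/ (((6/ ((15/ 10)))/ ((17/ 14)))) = 442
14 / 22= 7 / 11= 0.64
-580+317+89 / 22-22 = -6181 / 22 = -280.95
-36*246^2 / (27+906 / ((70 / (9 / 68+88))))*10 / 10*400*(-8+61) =-36640743552000 / 926363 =-39553332.28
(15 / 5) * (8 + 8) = 48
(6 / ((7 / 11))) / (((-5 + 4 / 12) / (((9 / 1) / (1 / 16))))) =-14256 / 49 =-290.94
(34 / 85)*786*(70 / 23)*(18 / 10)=198072 / 115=1722.37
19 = 19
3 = 3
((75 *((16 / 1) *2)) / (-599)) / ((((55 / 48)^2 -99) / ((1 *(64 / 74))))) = 176947200 / 4988248573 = 0.04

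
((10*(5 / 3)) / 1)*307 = 15350 / 3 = 5116.67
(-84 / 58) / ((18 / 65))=-455 / 87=-5.23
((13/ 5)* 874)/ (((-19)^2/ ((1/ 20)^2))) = 0.02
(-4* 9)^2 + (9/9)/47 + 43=62934/47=1339.02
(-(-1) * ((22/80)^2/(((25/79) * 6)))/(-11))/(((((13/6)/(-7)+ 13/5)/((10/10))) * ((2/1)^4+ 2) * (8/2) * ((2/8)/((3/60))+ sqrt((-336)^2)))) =-553/8588736000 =-0.00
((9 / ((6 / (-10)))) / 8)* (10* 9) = -675 / 4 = -168.75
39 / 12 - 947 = -3775 / 4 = -943.75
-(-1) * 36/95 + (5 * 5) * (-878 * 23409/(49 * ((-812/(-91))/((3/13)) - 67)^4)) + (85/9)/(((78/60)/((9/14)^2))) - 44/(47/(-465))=3472260472041/8219752450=422.43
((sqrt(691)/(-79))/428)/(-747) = sqrt(691)/25257564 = 0.00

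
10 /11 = 0.91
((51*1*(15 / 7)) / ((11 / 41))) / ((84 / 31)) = 150.33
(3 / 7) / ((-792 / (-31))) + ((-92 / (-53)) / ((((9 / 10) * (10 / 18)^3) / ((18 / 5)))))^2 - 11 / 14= 18991134822901 / 11587125000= 1638.99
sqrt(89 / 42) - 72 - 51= -121.54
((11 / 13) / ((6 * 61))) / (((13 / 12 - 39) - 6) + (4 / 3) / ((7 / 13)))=-154 / 2760433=-0.00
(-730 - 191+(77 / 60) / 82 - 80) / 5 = -4924843 / 24600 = -200.20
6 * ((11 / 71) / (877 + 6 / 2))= 3 / 2840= 0.00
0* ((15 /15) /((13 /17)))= 0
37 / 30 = 1.23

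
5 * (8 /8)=5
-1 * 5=-5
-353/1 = -353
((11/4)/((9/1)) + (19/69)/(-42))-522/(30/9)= -4529603/28980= -156.30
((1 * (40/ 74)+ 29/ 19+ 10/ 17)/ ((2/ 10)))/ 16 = 158655/ 191216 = 0.83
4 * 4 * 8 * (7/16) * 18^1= 1008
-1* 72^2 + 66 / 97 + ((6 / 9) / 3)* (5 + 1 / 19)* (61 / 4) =-28563902 / 5529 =-5166.20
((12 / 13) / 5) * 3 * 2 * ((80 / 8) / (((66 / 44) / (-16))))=-1536 / 13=-118.15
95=95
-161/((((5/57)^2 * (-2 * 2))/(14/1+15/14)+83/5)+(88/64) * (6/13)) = -28696662540/3071536259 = -9.34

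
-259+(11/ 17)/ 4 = -258.84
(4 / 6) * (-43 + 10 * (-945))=-6328.67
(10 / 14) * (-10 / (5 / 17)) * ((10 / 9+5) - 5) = -1700 / 63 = -26.98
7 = 7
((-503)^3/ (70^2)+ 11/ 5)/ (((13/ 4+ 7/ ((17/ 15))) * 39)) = -2163296699/ 30623775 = -70.64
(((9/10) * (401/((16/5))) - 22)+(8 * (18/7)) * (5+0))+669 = 193231/224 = 862.64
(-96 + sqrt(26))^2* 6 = 49577.93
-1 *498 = -498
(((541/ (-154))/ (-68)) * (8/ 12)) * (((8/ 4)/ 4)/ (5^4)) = 541/ 19635000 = 0.00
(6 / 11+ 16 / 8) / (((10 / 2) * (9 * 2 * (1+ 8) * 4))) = 0.00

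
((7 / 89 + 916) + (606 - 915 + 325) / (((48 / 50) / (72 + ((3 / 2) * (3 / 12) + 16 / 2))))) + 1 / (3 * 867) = 2088644105 / 925956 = 2255.66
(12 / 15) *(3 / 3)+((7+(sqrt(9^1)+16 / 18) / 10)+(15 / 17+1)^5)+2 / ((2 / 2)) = 4321907749 / 127787130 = 33.82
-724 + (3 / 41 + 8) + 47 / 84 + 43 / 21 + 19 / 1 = -797079 / 1148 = -694.32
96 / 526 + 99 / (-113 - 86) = -16485 / 52337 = -0.31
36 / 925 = 0.04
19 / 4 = 4.75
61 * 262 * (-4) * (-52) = 3324256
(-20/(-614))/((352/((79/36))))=395/1945152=0.00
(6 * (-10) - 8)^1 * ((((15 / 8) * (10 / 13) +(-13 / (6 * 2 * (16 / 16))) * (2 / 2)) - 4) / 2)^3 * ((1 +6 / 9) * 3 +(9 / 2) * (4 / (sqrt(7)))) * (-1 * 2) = -97351792 * sqrt(7) / 46137 - 243379480 / 59319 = -9685.58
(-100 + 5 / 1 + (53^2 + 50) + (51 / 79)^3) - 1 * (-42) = 1383600085 / 493039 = 2806.27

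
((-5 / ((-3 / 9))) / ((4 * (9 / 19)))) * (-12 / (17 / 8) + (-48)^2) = 309320 / 17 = 18195.29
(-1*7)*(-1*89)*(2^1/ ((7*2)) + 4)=2581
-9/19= -0.47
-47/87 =-0.54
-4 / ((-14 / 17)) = 34 / 7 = 4.86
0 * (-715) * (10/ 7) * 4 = 0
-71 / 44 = -1.61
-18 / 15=-6 / 5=-1.20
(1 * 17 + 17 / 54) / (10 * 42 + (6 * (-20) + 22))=935 / 17388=0.05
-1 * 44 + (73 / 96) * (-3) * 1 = -1481 / 32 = -46.28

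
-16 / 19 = -0.84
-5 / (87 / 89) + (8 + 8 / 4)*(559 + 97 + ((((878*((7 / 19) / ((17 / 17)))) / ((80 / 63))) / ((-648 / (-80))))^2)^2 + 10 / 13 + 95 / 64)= 9788359.75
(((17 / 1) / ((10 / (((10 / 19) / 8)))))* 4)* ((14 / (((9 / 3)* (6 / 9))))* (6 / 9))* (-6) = -238 / 19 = -12.53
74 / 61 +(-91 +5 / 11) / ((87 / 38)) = -745970 / 19459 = -38.34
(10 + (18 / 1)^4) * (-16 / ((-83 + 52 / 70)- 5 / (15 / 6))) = 58792160 / 2949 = 19936.30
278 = 278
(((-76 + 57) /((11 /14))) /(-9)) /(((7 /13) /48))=7904 /33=239.52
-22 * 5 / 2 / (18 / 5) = -275 / 18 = -15.28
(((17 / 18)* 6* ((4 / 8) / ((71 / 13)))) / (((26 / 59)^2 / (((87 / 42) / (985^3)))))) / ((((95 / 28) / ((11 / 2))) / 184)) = 434181649 / 251394199314375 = 0.00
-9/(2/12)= -54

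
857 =857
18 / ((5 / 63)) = 1134 / 5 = 226.80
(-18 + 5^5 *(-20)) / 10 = -31259 / 5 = -6251.80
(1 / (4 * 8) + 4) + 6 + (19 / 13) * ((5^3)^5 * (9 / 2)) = 83496093754173 / 416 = 200711763832.15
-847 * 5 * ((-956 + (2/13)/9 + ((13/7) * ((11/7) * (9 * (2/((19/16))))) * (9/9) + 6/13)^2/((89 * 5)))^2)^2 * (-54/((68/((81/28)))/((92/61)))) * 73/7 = 9862414798022393486913191707717506712622210833449376971540363832/78634360103834914532556248513817508422542422125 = 125421187188390612.38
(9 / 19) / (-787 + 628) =-0.00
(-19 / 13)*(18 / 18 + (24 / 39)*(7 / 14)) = -1.91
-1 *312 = -312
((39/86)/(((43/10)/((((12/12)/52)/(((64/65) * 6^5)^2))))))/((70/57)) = 80275/2849409582759936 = 0.00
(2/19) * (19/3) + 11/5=43/15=2.87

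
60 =60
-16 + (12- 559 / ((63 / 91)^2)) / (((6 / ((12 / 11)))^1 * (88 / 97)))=-9696667 / 39204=-247.34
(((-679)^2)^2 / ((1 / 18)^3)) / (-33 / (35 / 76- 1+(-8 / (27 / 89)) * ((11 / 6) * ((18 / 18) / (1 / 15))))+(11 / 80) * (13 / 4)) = 590739249746559400865280 / 234622861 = 2517824764512437.69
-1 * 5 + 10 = 5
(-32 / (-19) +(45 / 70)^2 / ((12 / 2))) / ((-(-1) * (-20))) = -13057 / 148960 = -0.09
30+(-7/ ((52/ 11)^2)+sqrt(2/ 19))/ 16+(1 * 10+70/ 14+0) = sqrt(38)/ 304+1946033/ 43264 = 45.00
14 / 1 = 14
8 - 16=-8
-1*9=-9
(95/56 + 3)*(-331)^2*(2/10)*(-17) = -489847231/280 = -1749454.40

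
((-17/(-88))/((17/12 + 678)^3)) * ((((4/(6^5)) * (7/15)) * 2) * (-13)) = -3094/804782975401845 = -0.00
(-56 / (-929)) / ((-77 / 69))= -552 / 10219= -0.05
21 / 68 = 0.31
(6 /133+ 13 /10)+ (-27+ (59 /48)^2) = -36992527 /1532160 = -24.14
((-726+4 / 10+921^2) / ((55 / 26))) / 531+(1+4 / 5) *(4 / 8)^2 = 440970853 / 584100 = 754.96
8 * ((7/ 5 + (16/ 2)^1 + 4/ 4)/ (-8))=-52/ 5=-10.40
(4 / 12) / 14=1 / 42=0.02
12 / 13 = 0.92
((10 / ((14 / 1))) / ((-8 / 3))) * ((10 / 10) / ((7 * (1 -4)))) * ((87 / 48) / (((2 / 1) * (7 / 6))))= 435 / 43904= 0.01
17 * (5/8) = 85/8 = 10.62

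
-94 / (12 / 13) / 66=-1.54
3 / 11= 0.27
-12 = -12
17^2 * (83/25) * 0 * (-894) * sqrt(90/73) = 0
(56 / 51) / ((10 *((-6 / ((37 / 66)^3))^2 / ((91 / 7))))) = 233481103219 / 189690815286720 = 0.00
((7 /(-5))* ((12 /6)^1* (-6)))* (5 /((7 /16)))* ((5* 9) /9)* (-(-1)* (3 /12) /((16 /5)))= 75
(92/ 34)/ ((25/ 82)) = 3772/ 425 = 8.88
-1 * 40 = -40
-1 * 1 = -1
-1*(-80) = 80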